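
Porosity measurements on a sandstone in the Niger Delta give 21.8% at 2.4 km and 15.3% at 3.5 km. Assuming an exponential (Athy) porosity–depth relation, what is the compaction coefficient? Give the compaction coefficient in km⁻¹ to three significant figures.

0.322 km⁻¹

Athy: n(d) = n₀ e^(−βd) ⇒ n₁/n₂ = e^{β(d₂−d₁)} ⇒ β = ln(n₁/n₂)/(d₂−d₁)
β = ln(0.218/0.153) / (3.5 − 2.4) = ln(1.425) / 1.1 = 0.3541 / 1.1 = 0.3219 km⁻¹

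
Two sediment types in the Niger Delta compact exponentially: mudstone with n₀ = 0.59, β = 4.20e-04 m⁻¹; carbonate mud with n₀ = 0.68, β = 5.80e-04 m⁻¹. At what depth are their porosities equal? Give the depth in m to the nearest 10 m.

890 m

Working in km (1 km = 1000 m; β in km⁻¹ = β in m⁻¹ × 1000):
Set n₀ₐ e^(−βₐZ) = n₀ᵦ e^(−βᵦZ) ⇒ ln(n₀ₐ/n₀ᵦ) = (βₐ − βᵦ)·Z
Z = ln(0.59/0.68) / (0.42 − 0.58) = -0.1420 / -0.16 = 0.887 km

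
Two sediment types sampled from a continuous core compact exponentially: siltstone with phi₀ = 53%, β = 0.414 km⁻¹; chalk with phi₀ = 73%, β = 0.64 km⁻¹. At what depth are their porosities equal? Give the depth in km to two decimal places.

1.42 km

Set phi₀ₐ e^(−βₐZ) = phi₀ᵦ e^(−βᵦZ) ⇒ ln(phi₀ₐ/phi₀ᵦ) = (βₐ − βᵦ)·Z
Z = ln(0.53/0.73) / (0.414 − 0.64) = -0.3202 / -0.226 = 1.417 km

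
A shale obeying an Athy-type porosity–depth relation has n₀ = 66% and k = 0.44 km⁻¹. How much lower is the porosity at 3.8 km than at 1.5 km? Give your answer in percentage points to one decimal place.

n(1.5) = 0.66·e^(−0.44×1.5) = 0.3411
n(3.8) = 0.66·e^(−0.44×3.8) = 0.1240
Δn = 0.3411 − 0.1240 = 0.2171

21.7 percentage points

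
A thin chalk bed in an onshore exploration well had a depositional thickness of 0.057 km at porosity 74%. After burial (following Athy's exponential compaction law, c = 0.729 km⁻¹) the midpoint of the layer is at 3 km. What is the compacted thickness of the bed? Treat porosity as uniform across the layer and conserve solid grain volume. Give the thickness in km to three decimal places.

Porosity at 3 km: φ = 0.74·exp(−0.729×3) = 0.0831
Solid-volume conservation: h(1−φ) = h₀(1−φ₀) ⇒ h = h₀·(1−φ₀)/(1−φ)
h = 0.057 × (1 − 0.74)/(1 − 0.0831) = 0.057 × 0.2836 = 0.0162 km

0.016 km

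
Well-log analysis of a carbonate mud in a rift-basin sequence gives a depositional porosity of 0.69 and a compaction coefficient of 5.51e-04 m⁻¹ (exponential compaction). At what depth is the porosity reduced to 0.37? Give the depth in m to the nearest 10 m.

1130 m

Working in km (1 km = 1000 m; k in km⁻¹ = k in m⁻¹ × 1000):
Invert Athy's law: Z = ln(phi₀/phi) / k
Z = ln(0.69/0.37) / 0.551 = ln(1.865) / 0.551 = 0.6232 / 0.551 = 1.131 km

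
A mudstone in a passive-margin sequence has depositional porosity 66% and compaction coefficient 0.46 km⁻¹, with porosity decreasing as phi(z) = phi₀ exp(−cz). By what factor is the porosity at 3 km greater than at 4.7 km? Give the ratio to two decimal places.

2.19

phi(z₁)/phi(z₂) = e^(−c·z₁)/e^(−c·z₂) = e^{c(z₂−z₁)}
= exp(0.46 × 1.7) = exp(0.782) = 2.1858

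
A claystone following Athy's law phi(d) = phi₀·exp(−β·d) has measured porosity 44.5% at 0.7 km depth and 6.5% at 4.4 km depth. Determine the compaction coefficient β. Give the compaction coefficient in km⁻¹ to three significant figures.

Athy: phi(d) = phi₀ e^(−βd) ⇒ phi₁/phi₂ = e^{β(d₂−d₁)} ⇒ β = ln(phi₁/phi₂)/(d₂−d₁)
β = ln(0.445/0.065) / (4.4 − 0.7) = ln(6.846) / 3.7 = 1.9237 / 3.7 = 0.5199 km⁻¹

0.520 km⁻¹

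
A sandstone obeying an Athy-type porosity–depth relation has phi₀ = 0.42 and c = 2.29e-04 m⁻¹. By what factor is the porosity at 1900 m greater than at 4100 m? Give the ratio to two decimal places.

1.65

Working in km (1 km = 1000 m; c in km⁻¹ = c in m⁻¹ × 1000):
phi(d₁)/phi(d₂) = e^(−c·d₁)/e^(−c·d₂) = e^{c(d₂−d₁)}
= exp(0.229 × 2.2) = exp(0.5038) = 1.6550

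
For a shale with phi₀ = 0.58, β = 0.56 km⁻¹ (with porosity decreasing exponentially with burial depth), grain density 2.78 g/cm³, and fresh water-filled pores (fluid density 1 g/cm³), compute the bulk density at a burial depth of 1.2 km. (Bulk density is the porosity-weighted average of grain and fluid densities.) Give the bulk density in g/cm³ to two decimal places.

2.25 g/cm³

Porosity at depth: phi = 0.58·exp(−0.56×1.2) = 0.58×0.5107 = 0.2962
Bulk density: ρ_b = (1−phi)ρ_g + phi·ρ_f = 0.7038×2.78 + 0.2962×1
       = 1.957 + 0.296 = 2.253 g/cm³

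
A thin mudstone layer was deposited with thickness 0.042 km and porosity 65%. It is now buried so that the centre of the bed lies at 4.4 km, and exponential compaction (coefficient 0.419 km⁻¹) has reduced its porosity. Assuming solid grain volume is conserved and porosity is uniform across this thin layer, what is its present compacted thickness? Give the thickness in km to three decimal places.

0.016 km

Porosity at 4.4 km: phi = 0.65·exp(−0.419×4.4) = 0.1029
Solid-volume conservation: h(1−phi) = h₀(1−phi₀) ⇒ h = h₀·(1−phi₀)/(1−phi)
h = 0.042 × (1 − 0.65)/(1 − 0.1029) = 0.042 × 0.3901 = 0.0164 km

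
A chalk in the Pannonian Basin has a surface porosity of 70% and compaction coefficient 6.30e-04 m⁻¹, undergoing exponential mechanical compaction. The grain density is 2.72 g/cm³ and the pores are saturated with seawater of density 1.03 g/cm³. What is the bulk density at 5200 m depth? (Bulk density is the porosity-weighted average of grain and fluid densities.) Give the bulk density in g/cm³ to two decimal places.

Working in km (1 km = 1000 m; β in km⁻¹ = β in m⁻¹ × 1000):
Porosity at depth: n = 0.7·exp(−0.63×5.2) = 0.7×0.0378 = 0.0264
Bulk density: ρ_b = (1−n)ρ_g + n·ρ_f = 0.9736×2.72 + 0.0264×1.03
       = 2.648 + 0.027 = 2.675 g/cm³

2.68 g/cm³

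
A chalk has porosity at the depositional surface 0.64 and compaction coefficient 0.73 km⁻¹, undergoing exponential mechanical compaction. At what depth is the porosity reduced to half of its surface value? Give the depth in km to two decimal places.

0.95 km

φ/φ₀ = 1/2 ⇒ exp(−c·Z) = 1/2 ⇒ Z = ln(2) / c
Z = 0.6931 / 0.73 = 0.950 km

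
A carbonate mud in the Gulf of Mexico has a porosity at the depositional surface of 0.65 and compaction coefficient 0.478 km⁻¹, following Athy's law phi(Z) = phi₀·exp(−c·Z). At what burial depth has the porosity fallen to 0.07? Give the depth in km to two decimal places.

4.66 km

Invert Athy's law: Z = ln(phi₀/phi) / c
Z = ln(0.65/0.07) / 0.478 = ln(9.286) / 0.478 = 2.2285 / 0.478 = 4.662 km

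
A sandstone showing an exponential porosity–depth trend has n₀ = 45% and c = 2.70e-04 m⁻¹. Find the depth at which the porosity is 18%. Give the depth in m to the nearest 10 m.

Working in km (1 km = 1000 m; c in km⁻¹ = c in m⁻¹ × 1000):
Invert Athy's law: Z = ln(n₀/n) / c
Z = ln(0.45/0.18) / 0.27 = ln(2.5) / 0.27 = 0.9163 / 0.27 = 3.394 km

3390 m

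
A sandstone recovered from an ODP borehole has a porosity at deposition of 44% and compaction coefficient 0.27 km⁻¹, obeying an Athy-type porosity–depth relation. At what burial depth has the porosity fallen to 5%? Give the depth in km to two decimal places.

8.05 km

Invert Athy's law: d = ln(φ₀/φ) / c
d = ln(0.44/0.05) / 0.27 = ln(8.8) / 0.27 = 2.1748 / 0.27 = 8.055 km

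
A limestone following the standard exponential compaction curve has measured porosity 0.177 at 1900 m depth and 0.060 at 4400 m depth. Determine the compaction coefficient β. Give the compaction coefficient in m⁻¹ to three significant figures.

0.000433 m⁻¹

Working in km (1 km = 1000 m; β in km⁻¹ = β in m⁻¹ × 1000):
Athy: phi(z) = phi₀ e^(−βz) ⇒ phi₁/phi₂ = e^{β(z₂−z₁)} ⇒ β = ln(phi₁/phi₂)/(z₂−z₁)
β = ln(0.177/0.06) / (4.4 − 1.9) = ln(2.95) / 2.5 = 1.0818 / 2.5 = 0.4327 km⁻¹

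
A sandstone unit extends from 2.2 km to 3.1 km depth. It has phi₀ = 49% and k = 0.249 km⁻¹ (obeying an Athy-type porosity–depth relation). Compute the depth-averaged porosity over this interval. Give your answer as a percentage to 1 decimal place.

⟨phi⟩ = (1/(z₂−z₁)) ∫ phi₀ e^(−kz) dz = phi₀·(e^(−k·z₁) − e^(−k·z₂)) / (k·(z₂−z₁))
e^(−0.249×2.2) = 0.5782; e^(−0.249×3.1) = 0.4621
⟨phi⟩ = 0.49 × (0.5782 − 0.4621) / (0.249 × 0.9) = 0.49 × 0.5180 = 0.2538

25.4%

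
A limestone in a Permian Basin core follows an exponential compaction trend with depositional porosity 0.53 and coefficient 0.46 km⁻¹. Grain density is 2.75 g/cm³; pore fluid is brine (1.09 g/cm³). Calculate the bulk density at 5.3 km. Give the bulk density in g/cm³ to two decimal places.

2.67 g/cm³

Porosity at depth: phi = 0.53·exp(−0.46×5.3) = 0.53×0.0873 = 0.0463
Bulk density: ρ_b = (1−phi)ρ_g + phi·ρ_f = 0.9537×2.75 + 0.0463×1.09
       = 2.623 + 0.050 = 2.673 g/cm³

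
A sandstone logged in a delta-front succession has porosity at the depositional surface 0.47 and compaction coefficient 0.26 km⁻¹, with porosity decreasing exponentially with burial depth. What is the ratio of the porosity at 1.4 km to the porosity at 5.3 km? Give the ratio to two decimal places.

2.76

phi(Z₁)/phi(Z₂) = e^(−β·Z₁)/e^(−β·Z₂) = e^{β(Z₂−Z₁)}
= exp(0.26 × 3.9) = exp(1.014) = 2.7566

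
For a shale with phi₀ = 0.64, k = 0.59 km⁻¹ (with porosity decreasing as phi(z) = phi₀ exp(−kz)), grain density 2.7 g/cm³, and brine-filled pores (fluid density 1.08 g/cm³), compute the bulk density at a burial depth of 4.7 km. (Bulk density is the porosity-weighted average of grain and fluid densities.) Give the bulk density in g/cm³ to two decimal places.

2.64 g/cm³

Porosity at depth: phi = 0.64·exp(−0.59×4.7) = 0.64×0.0625 = 0.0400
Bulk density: ρ_b = (1−phi)ρ_g + phi·ρ_f = 0.9600×2.7 + 0.0400×1.08
       = 2.592 + 0.043 = 2.635 g/cm³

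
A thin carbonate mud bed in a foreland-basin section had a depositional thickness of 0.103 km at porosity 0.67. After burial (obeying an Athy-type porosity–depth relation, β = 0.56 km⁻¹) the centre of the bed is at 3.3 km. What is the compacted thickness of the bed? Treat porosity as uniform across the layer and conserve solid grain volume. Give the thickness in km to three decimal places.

Porosity at 3.3 km: phi = 0.67·exp(−0.56×3.3) = 0.1056
Solid-volume conservation: h(1−phi) = h₀(1−phi₀) ⇒ h = h₀·(1−phi₀)/(1−phi)
h = 0.103 × (1 − 0.67)/(1 − 0.1056) = 0.103 × 0.3689 = 0.0380 km

0.038 km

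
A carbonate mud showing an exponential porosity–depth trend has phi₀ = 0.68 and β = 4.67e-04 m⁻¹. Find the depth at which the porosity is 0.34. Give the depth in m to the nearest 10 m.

Working in km (1 km = 1000 m; β in km⁻¹ = β in m⁻¹ × 1000):
Invert Athy's law: z = ln(phi₀/phi) / β
z = ln(0.68/0.34) / 0.467 = ln(2) / 0.467 = 0.6931 / 0.467 = 1.484 km

1480 m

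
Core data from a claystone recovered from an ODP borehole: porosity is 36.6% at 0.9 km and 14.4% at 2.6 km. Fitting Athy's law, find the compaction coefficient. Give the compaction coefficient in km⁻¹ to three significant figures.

0.549 km⁻¹

Athy: n(z) = n₀ e^(−kz) ⇒ n₁/n₂ = e^{k(z₂−z₁)} ⇒ k = ln(n₁/n₂)/(z₂−z₁)
k = ln(0.366/0.144) / (2.6 − 0.9) = ln(2.542) / 1.7 = 0.9328 / 1.7 = 0.5487 km⁻¹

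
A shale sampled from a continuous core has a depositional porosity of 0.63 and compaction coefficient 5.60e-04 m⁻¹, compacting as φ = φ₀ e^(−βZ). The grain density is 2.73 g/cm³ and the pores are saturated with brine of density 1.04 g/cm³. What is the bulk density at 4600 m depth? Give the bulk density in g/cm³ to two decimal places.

2.65 g/cm³

Working in km (1 km = 1000 m; β in km⁻¹ = β in m⁻¹ × 1000):
Porosity at depth: φ = 0.63·exp(−0.56×4.6) = 0.63×0.0761 = 0.0479
Bulk density: ρ_b = (1−φ)ρ_g + φ·ρ_f = 0.9521×2.73 + 0.0479×1.04
       = 2.599 + 0.050 = 2.649 g/cm³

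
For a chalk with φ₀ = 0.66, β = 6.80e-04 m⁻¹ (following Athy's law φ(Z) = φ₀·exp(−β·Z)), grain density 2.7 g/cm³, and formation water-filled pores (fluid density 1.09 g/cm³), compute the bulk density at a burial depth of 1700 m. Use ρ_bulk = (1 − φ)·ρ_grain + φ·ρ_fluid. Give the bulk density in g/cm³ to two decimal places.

Working in km (1 km = 1000 m; β in km⁻¹ = β in m⁻¹ × 1000):
Porosity at depth: φ = 0.66·exp(−0.68×1.7) = 0.66×0.3147 = 0.2077
Bulk density: ρ_b = (1−φ)ρ_g + φ·ρ_f = 0.7923×2.7 + 0.2077×1.09
       = 2.139 + 0.226 = 2.366 g/cm³

2.37 g/cm³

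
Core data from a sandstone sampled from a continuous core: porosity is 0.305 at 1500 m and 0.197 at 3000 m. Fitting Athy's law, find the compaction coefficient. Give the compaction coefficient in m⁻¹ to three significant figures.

Working in km (1 km = 1000 m; c in km⁻¹ = c in m⁻¹ × 1000):
Athy: n(z) = n₀ e^(−cz) ⇒ n₁/n₂ = e^{c(z₂−z₁)} ⇒ c = ln(n₁/n₂)/(z₂−z₁)
c = ln(0.305/0.197) / (3 − 1.5) = ln(1.548) / 1.5 = 0.4371 / 1.5 = 0.2914 km⁻¹

0.000291 m⁻¹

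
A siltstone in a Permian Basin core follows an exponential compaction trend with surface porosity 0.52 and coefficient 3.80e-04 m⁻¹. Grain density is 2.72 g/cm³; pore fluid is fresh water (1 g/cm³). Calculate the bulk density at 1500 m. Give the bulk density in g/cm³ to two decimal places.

Working in km (1 km = 1000 m; k in km⁻¹ = k in m⁻¹ × 1000):
Porosity at depth: phi = 0.52·exp(−0.38×1.5) = 0.52×0.5655 = 0.2941
Bulk density: ρ_b = (1−phi)ρ_g + phi·ρ_f = 0.7059×2.72 + 0.2941×1
       = 1.920 + 0.294 = 2.214 g/cm³

2.21 g/cm³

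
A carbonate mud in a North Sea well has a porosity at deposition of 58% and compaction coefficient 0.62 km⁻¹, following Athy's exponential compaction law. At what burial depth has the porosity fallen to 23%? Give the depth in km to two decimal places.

Invert Athy's law: z = ln(φ₀/φ) / β
z = ln(0.58/0.23) / 0.62 = ln(2.522) / 0.62 = 0.9249 / 0.62 = 1.492 km

1.49 km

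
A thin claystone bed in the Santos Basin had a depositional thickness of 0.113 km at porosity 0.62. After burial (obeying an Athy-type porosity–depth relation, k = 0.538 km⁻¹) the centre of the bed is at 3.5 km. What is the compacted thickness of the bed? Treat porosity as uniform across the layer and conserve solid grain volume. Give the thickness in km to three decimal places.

0.047 km

Porosity at 3.5 km: n = 0.62·exp(−0.538×3.5) = 0.0943
Solid-volume conservation: h(1−n) = h₀(1−n₀) ⇒ h = h₀·(1−n₀)/(1−n)
h = 0.113 × (1 − 0.62)/(1 − 0.0943) = 0.113 × 0.4196 = 0.0474 km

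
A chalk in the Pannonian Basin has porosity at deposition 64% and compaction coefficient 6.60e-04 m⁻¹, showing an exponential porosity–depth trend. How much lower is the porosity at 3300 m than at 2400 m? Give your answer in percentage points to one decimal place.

Working in km (1 km = 1000 m; β in km⁻¹ = β in m⁻¹ × 1000):
phi(2.4) = 0.64·e^(−0.66×2.4) = 0.1313
phi(3.3) = 0.64·e^(−0.66×3.3) = 0.0725
Δphi = 0.1313 − 0.0725 = 0.0588

5.9 percentage points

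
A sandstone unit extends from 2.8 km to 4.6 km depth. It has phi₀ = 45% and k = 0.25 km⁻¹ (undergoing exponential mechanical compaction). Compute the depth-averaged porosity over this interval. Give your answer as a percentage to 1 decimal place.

⟨phi⟩ = (1/(z₂−z₁)) ∫ phi₀ e^(−kz) dz = phi₀·(e^(−k·z₁) − e^(−k·z₂)) / (k·(z₂−z₁))
e^(−0.25×2.8) = 0.4966; e^(−0.25×4.6) = 0.3166
⟨phi⟩ = 0.45 × (0.4966 − 0.3166) / (0.25 × 1.8) = 0.45 × 0.3999 = 0.1799

18.0%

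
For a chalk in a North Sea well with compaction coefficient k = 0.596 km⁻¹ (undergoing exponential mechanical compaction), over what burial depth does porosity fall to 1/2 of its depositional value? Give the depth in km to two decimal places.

1.16 km

phi/phi₀ = 1/2 ⇒ exp(−k·z) = 1/2 ⇒ z = ln(2) / k
z = 0.6931 / 0.596 = 1.163 km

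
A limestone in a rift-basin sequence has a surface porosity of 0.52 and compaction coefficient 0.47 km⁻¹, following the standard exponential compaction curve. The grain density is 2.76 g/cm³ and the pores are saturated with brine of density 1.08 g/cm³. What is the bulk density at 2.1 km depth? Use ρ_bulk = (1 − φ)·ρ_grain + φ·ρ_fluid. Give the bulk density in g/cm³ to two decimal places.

Porosity at depth: n = 0.52·exp(−0.47×2.1) = 0.52×0.3727 = 0.1938
Bulk density: ρ_b = (1−n)ρ_g + n·ρ_f = 0.8062×2.76 + 0.1938×1.08
       = 2.225 + 0.209 = 2.434 g/cm³

2.43 g/cm³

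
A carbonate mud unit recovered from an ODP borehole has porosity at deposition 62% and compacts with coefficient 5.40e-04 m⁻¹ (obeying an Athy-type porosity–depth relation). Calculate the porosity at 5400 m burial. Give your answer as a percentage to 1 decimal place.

Working in km (1 km = 1000 m; k in km⁻¹ = k in m⁻¹ × 1000):
n = n₀·exp(−k·d) = 0.62 × exp(−0.54 × 5.4) = 0.62 × exp(−2.916)
  = 0.62 × 0.0541 = 0.0336

3.4%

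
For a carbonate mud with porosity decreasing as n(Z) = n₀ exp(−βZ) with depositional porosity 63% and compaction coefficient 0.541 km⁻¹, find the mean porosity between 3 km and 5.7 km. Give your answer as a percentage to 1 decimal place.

6.5%

⟨n⟩ = (1/(Z₂−Z₁)) ∫ n₀ e^(−βZ) dZ = n₀·(e^(−β·Z₁) − e^(−β·Z₂)) / (β·(Z₂−Z₁))
e^(−0.541×3) = 0.1973; e^(−0.541×5.7) = 0.0458
⟨n⟩ = 0.63 × (0.1973 − 0.0458) / (0.541 × 2.7) = 0.63 × 0.1037 = 0.0653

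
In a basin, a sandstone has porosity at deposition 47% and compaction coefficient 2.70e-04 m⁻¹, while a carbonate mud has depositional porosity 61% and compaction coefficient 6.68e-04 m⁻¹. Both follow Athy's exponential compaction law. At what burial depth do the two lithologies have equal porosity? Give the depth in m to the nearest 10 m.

Working in km (1 km = 1000 m; β in km⁻¹ = β in m⁻¹ × 1000):
Set n₀ₐ e^(−βₐd) = n₀ᵦ e^(−βᵦd) ⇒ ln(n₀ₐ/n₀ᵦ) = (βₐ − βᵦ)·d
d = ln(0.47/0.61) / (0.27 − 0.668) = -0.2607 / -0.398 = 0.655 km

660 m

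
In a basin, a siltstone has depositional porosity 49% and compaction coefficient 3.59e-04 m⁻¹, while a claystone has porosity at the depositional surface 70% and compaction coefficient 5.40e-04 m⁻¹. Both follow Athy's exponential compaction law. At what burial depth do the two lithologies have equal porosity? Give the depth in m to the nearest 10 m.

Working in km (1 km = 1000 m; k in km⁻¹ = k in m⁻¹ × 1000):
Set φ₀ₐ e^(−kₐz) = φ₀ᵦ e^(−kᵦz) ⇒ ln(φ₀ₐ/φ₀ᵦ) = (kₐ − kᵦ)·z
z = ln(0.49/0.7) / (0.359 − 0.54) = -0.3567 / -0.181 = 1.971 km

1970 m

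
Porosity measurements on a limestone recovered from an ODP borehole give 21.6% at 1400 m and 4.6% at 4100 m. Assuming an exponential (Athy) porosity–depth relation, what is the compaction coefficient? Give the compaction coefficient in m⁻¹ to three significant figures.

Working in km (1 km = 1000 m; β in km⁻¹ = β in m⁻¹ × 1000):
Athy: n(d) = n₀ e^(−βd) ⇒ n₁/n₂ = e^{β(d₂−d₁)} ⇒ β = ln(n₁/n₂)/(d₂−d₁)
β = ln(0.216/0.046) / (4.1 − 1.4) = ln(4.696) / 2.7 = 1.5466 / 2.7 = 0.5728 km⁻¹

0.000573 m⁻¹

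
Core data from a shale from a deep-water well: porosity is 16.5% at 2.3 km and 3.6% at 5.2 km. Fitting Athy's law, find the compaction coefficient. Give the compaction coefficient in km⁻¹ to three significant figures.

0.525 km⁻¹

Athy: φ(d) = φ₀ e^(−cd) ⇒ φ₁/φ₂ = e^{c(d₂−d₁)} ⇒ c = ln(φ₁/φ₂)/(d₂−d₁)
c = ln(0.165/0.036) / (5.2 − 2.3) = ln(4.583) / 2.9 = 1.5224 / 2.9 = 0.525 km⁻¹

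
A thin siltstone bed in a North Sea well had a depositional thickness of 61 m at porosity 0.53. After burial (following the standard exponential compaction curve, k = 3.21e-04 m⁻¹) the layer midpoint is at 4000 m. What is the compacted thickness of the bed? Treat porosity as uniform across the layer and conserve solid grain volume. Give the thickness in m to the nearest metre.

Working in km (1 km = 1000 m; k in km⁻¹ = k in m⁻¹ × 1000):
Porosity at 4 km: phi = 0.53·exp(−0.321×4) = 0.1468
Solid-volume conservation: h(1−phi) = h₀(1−phi₀) ⇒ h = h₀·(1−phi₀)/(1−phi)
h = 0.061 × (1 − 0.53)/(1 − 0.1468) = 0.061 × 0.5508 = 0.0336 km

34 m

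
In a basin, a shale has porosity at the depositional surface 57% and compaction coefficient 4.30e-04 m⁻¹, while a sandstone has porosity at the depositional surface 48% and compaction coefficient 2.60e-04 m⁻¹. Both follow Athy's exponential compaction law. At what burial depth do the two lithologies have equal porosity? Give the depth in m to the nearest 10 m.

Working in km (1 km = 1000 m; β in km⁻¹ = β in m⁻¹ × 1000):
Set φ₀ₐ e^(−βₐd) = φ₀ᵦ e^(−βᵦd) ⇒ ln(φ₀ₐ/φ₀ᵦ) = (βₐ − βᵦ)·d
d = ln(0.57/0.48) / (0.43 − 0.26) = 0.1719 / 0.17 = 1.011 km

1010 m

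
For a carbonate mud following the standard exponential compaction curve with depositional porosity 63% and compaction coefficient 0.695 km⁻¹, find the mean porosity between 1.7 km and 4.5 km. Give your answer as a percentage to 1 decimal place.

8.5%

⟨phi⟩ = (1/(d₂−d₁)) ∫ phi₀ e^(−kd) dd = phi₀·(e^(−k·d₁) − e^(−k·d₂)) / (k·(d₂−d₁))
e^(−0.695×1.7) = 0.3068; e^(−0.695×4.5) = 0.0438
⟨phi⟩ = 0.63 × (0.3068 − 0.0438) / (0.695 × 2.8) = 0.63 × 0.1351 = 0.0851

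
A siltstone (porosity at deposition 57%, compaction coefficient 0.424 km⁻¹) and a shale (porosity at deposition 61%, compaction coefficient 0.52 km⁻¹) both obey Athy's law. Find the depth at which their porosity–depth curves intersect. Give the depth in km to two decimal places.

Set phi₀ₐ e^(−kₐZ) = phi₀ᵦ e^(−kᵦZ) ⇒ ln(phi₀ₐ/phi₀ᵦ) = (kₐ − kᵦ)·Z
Z = ln(0.57/0.61) / (0.424 − 0.52) = -0.0678 / -0.096 = 0.706 km

0.71 km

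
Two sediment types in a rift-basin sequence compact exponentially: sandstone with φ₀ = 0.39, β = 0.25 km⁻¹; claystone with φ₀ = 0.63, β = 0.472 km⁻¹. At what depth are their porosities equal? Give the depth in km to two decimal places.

2.16 km

Set φ₀ₐ e^(−βₐZ) = φ₀ᵦ e^(−βᵦZ) ⇒ ln(φ₀ₐ/φ₀ᵦ) = (βₐ − βᵦ)·Z
Z = ln(0.39/0.63) / (0.25 − 0.472) = -0.4796 / -0.222 = 2.160 km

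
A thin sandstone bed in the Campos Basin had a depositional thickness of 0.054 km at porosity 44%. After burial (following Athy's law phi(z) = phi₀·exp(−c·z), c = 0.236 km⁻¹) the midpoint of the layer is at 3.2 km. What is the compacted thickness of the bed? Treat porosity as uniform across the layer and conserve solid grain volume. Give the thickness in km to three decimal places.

Porosity at 3.2 km: phi = 0.44·exp(−0.236×3.2) = 0.2068
Solid-volume conservation: h(1−phi) = h₀(1−phi₀) ⇒ h = h₀·(1−phi₀)/(1−phi)
h = 0.054 × (1 − 0.44)/(1 − 0.2068) = 0.054 × 0.7060 = 0.0381 km

0.038 km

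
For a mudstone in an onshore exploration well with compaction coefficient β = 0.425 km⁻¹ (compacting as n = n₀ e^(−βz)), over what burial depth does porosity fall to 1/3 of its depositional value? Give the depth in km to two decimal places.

n/n₀ = 1/3 ⇒ exp(−β·z) = 1/3 ⇒ z = ln(3) / β
z = 1.0986 / 0.425 = 2.585 km

2.58 km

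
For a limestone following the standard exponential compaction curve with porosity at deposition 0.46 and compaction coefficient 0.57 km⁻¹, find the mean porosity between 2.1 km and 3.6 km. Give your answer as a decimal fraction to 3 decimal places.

0.093

⟨n⟩ = (1/(z₂−z₁)) ∫ n₀ e^(−cz) dz = n₀·(e^(−c·z₁) − e^(−c·z₂)) / (c·(z₂−z₁))
e^(−0.57×2.1) = 0.3021; e^(−0.57×3.6) = 0.1285
⟨n⟩ = 0.46 × (0.3021 − 0.1285) / (0.57 × 1.5) = 0.46 × 0.2031 = 0.0934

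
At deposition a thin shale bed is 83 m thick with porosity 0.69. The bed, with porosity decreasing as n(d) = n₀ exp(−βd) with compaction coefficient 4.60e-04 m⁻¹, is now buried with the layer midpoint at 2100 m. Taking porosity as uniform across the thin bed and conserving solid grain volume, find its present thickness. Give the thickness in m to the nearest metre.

35 m

Working in km (1 km = 1000 m; β in km⁻¹ = β in m⁻¹ × 1000):
Porosity at 2.1 km: n = 0.69·exp(−0.46×2.1) = 0.2626
Solid-volume conservation: h(1−n) = h₀(1−n₀) ⇒ h = h₀·(1−n₀)/(1−n)
h = 0.083 × (1 − 0.69)/(1 − 0.2626) = 0.083 × 0.4204 = 0.0349 km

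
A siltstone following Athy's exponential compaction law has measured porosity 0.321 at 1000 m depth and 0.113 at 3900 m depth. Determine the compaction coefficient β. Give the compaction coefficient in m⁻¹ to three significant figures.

0.000360 m⁻¹

Working in km (1 km = 1000 m; β in km⁻¹ = β in m⁻¹ × 1000):
Athy: n(Z) = n₀ e^(−βZ) ⇒ n₁/n₂ = e^{β(Z₂−Z₁)} ⇒ β = ln(n₁/n₂)/(Z₂−Z₁)
β = ln(0.321/0.113) / (3.9 − 1) = ln(2.841) / 2.9 = 1.0441 / 2.9 = 0.36 km⁻¹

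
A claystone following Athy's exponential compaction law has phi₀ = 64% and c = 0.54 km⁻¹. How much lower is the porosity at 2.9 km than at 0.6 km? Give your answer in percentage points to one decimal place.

phi(0.6) = 0.64·e^(−0.54×0.6) = 0.4629
phi(2.9) = 0.64·e^(−0.54×2.9) = 0.1337
Δphi = 0.4629 − 0.1337 = 0.3292

32.9 percentage points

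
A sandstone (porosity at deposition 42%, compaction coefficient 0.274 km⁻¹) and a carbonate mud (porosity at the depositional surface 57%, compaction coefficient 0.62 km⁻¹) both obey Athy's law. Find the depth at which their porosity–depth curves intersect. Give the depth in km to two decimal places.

Set n₀ₐ e^(−cₐd) = n₀ᵦ e^(−cᵦd) ⇒ ln(n₀ₐ/n₀ᵦ) = (cₐ − cᵦ)·d
d = ln(0.42/0.57) / (0.274 − 0.62) = -0.3054 / -0.346 = 0.883 km

0.88 km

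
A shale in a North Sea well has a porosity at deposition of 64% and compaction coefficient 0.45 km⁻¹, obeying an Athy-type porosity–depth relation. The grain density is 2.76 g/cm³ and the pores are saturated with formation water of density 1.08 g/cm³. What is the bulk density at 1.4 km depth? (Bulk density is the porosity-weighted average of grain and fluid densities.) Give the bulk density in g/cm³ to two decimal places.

Porosity at depth: n = 0.64·exp(−0.45×1.4) = 0.64×0.5326 = 0.3409
Bulk density: ρ_b = (1−n)ρ_g + n·ρ_f = 0.6591×2.76 + 0.3409×1.08
       = 1.819 + 0.368 = 2.187 g/cm³

2.19 g/cm³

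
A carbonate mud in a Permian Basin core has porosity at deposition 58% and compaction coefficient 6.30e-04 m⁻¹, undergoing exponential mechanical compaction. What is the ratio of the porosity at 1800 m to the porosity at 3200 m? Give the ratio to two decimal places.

Working in km (1 km = 1000 m; k in km⁻¹ = k in m⁻¹ × 1000):
n(z₁)/n(z₂) = e^(−k·z₁)/e^(−k·z₂) = e^{k(z₂−z₁)}
= exp(0.63 × 1.4) = exp(0.882) = 2.4157

2.42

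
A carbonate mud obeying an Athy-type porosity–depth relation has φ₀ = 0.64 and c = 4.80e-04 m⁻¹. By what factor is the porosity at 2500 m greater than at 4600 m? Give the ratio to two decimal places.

Working in km (1 km = 1000 m; c in km⁻¹ = c in m⁻¹ × 1000):
φ(d₁)/φ(d₂) = e^(−c·d₁)/e^(−c·d₂) = e^{c(d₂−d₁)}
= exp(0.48 × 2.1) = exp(1.008) = 2.7401

2.74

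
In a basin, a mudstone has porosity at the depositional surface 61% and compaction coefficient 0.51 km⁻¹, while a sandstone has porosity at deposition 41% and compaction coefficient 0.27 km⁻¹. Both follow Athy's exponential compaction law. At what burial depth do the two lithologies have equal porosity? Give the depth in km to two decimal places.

Set φ₀ₐ e^(−cₐZ) = φ₀ᵦ e^(−cᵦZ) ⇒ ln(φ₀ₐ/φ₀ᵦ) = (cₐ − cᵦ)·Z
Z = ln(0.61/0.41) / (0.51 − 0.27) = 0.3973 / 0.24 = 1.655 km

1.66 km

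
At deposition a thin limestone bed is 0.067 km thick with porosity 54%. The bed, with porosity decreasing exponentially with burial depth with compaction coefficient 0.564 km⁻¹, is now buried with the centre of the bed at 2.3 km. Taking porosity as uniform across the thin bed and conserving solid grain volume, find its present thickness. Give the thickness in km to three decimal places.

Porosity at 2.3 km: phi = 0.54·exp(−0.564×2.3) = 0.1476
Solid-volume conservation: h(1−phi) = h₀(1−phi₀) ⇒ h = h₀·(1−phi₀)/(1−phi)
h = 0.067 × (1 − 0.54)/(1 − 0.1476) = 0.067 × 0.5396 = 0.0362 km

0.036 km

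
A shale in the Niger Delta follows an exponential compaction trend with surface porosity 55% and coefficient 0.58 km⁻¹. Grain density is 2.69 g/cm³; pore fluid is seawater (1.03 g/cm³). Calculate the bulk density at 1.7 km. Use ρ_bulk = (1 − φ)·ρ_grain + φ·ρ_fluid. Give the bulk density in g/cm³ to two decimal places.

Porosity at depth: n = 0.55·exp(−0.58×1.7) = 0.55×0.3731 = 0.2052
Bulk density: ρ_b = (1−n)ρ_g + n·ρ_f = 0.7948×2.69 + 0.2052×1.03
       = 2.138 + 0.211 = 2.349 g/cm³

2.35 g/cm³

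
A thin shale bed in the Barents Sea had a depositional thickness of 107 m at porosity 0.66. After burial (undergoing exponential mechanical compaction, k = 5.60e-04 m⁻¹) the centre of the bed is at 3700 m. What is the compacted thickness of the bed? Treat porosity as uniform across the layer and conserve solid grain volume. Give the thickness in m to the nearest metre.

40 m

Working in km (1 km = 1000 m; k in km⁻¹ = k in m⁻¹ × 1000):
Porosity at 3.7 km: φ = 0.66·exp(−0.56×3.7) = 0.0831
Solid-volume conservation: h(1−φ) = h₀(1−φ₀) ⇒ h = h₀·(1−φ₀)/(1−φ)
h = 0.107 × (1 − 0.66)/(1 − 0.0831) = 0.107 × 0.3708 = 0.0397 km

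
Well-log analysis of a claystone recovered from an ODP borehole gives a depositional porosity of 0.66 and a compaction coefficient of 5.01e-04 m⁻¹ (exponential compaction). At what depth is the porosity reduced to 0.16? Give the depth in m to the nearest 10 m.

Working in km (1 km = 1000 m; k in km⁻¹ = k in m⁻¹ × 1000):
Invert Athy's law: z = ln(n₀/n) / k
z = ln(0.66/0.16) / 0.501 = ln(4.125) / 0.501 = 1.4171 / 0.501 = 2.828 km

2830 m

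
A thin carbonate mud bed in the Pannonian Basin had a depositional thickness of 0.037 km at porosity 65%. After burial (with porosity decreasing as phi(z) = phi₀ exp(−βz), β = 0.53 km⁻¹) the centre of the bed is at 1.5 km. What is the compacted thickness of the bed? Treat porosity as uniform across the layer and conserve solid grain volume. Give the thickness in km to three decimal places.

0.018 km

Porosity at 1.5 km: phi = 0.65·exp(−0.53×1.5) = 0.2935
Solid-volume conservation: h(1−phi) = h₀(1−phi₀) ⇒ h = h₀·(1−phi₀)/(1−phi)
h = 0.037 × (1 − 0.65)/(1 − 0.2935) = 0.037 × 0.4954 = 0.0183 km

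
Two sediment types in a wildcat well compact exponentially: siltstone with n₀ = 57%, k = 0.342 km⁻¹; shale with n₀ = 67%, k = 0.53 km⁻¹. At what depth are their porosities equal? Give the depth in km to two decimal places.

Set n₀ₐ e^(−kₐZ) = n₀ᵦ e^(−kᵦZ) ⇒ ln(n₀ₐ/n₀ᵦ) = (kₐ − kᵦ)·Z
Z = ln(0.57/0.67) / (0.342 − 0.53) = -0.1616 / -0.188 = 0.860 km

0.86 km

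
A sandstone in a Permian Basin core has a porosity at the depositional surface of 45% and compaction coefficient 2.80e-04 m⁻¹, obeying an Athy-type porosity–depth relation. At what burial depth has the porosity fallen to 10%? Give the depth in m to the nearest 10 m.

Working in km (1 km = 1000 m; β in km⁻¹ = β in m⁻¹ × 1000):
Invert Athy's law: d = ln(φ₀/φ) / β
d = ln(0.45/0.1) / 0.28 = ln(4.5) / 0.28 = 1.5041 / 0.28 = 5.372 km

5370 m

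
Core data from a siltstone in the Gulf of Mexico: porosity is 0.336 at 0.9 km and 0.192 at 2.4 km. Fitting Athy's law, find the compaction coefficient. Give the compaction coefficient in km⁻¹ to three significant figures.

Athy: n(z) = n₀ e^(−cz) ⇒ n₁/n₂ = e^{c(z₂−z₁)} ⇒ c = ln(n₁/n₂)/(z₂−z₁)
c = ln(0.336/0.192) / (2.4 − 0.9) = ln(1.75) / 1.5 = 0.5596 / 1.5 = 0.3731 km⁻¹

0.373 km⁻¹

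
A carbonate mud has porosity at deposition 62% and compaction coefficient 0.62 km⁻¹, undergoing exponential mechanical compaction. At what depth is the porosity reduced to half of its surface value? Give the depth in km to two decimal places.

φ/φ₀ = 1/2 ⇒ exp(−k·Z) = 1/2 ⇒ Z = ln(2) / k
Z = 0.6931 / 0.62 = 1.118 km

1.12 km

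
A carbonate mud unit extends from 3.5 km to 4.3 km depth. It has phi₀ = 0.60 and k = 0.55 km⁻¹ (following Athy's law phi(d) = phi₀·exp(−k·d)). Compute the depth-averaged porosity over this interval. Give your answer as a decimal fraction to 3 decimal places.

⟨phi⟩ = (1/(d₂−d₁)) ∫ phi₀ e^(−kd) dd = phi₀·(e^(−k·d₁) − e^(−k·d₂)) / (k·(d₂−d₁))
e^(−0.55×3.5) = 0.1459; e^(−0.55×4.3) = 0.0939
⟨phi⟩ = 0.6 × (0.1459 − 0.0939) / (0.55 × 0.8) = 0.6 × 0.1180 = 0.0708

0.071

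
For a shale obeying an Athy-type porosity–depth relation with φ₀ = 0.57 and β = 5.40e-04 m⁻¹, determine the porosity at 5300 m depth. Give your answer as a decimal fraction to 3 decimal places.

Working in km (1 km = 1000 m; β in km⁻¹ = β in m⁻¹ × 1000):
φ = φ₀·exp(−β·Z) = 0.57 × exp(−0.54 × 5.3) = 0.57 × exp(−2.862)
  = 0.57 × 0.0572 = 0.0326

0.033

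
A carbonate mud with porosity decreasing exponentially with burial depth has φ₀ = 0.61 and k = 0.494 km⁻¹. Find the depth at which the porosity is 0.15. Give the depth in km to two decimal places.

2.84 km

Invert Athy's law: z = ln(φ₀/φ) / k
z = ln(0.61/0.15) / 0.494 = ln(4.067) / 0.494 = 1.4028 / 0.494 = 2.840 km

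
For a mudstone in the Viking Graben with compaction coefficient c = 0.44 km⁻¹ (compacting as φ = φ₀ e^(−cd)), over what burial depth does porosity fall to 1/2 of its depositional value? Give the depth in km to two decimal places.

1.58 km

φ/φ₀ = 1/2 ⇒ exp(−c·d) = 1/2 ⇒ d = ln(2) / c
d = 0.6931 / 0.44 = 1.575 km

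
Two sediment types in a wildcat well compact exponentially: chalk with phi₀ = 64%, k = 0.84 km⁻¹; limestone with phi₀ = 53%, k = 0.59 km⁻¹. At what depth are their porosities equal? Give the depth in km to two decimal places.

0.75 km

Set phi₀ₐ e^(−kₐz) = phi₀ᵦ e^(−kᵦz) ⇒ ln(phi₀ₐ/phi₀ᵦ) = (kₐ − kᵦ)·z
z = ln(0.64/0.53) / (0.84 − 0.59) = 0.1886 / 0.25 = 0.754 km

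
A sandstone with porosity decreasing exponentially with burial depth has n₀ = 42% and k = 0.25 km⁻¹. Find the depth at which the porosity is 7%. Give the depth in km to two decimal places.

Invert Athy's law: Z = ln(n₀/n) / k
Z = ln(0.42/0.07) / 0.25 = ln(6) / 0.25 = 1.7918 / 0.25 = 7.167 km

7.17 km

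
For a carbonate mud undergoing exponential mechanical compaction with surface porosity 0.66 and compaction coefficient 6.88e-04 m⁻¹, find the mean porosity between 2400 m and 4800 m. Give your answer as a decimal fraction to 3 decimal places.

0.062

Working in km (1 km = 1000 m; c in km⁻¹ = c in m⁻¹ × 1000):
⟨φ⟩ = (1/(z₂−z₁)) ∫ φ₀ e^(−cz) dz = φ₀·(e^(−c·z₁) − e^(−c·z₂)) / (c·(z₂−z₁))
e^(−0.688×2.4) = 0.1918; e^(−0.688×4.8) = 0.0368
⟨φ⟩ = 0.66 × (0.1918 − 0.0368) / (0.688 × 2.4) = 0.66 × 0.0939 = 0.0620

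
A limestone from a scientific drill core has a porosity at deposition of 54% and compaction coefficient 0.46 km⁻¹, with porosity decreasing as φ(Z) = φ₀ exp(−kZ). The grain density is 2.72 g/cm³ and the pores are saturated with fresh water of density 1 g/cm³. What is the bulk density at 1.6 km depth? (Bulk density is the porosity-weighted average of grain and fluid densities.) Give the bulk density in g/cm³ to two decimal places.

Porosity at depth: φ = 0.54·exp(−0.46×1.6) = 0.54×0.4790 = 0.2587
Bulk density: ρ_b = (1−φ)ρ_g + φ·ρ_f = 0.7413×2.72 + 0.2587×1
       = 2.016 + 0.259 = 2.275 g/cm³

2.28 g/cm³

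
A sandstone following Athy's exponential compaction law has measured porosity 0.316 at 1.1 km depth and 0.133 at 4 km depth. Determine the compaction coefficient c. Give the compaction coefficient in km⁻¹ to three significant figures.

0.298 km⁻¹

Athy: φ(z) = φ₀ e^(−cz) ⇒ φ₁/φ₂ = e^{c(z₂−z₁)} ⇒ c = ln(φ₁/φ₂)/(z₂−z₁)
c = ln(0.316/0.133) / (4 − 1.1) = ln(2.376) / 2.9 = 0.8654 / 2.9 = 0.2984 km⁻¹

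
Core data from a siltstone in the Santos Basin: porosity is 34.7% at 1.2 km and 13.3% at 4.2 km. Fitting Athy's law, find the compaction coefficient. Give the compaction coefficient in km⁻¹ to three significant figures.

Athy: φ(z) = φ₀ e^(−kz) ⇒ φ₁/φ₂ = e^{k(z₂−z₁)} ⇒ k = ln(φ₁/φ₂)/(z₂−z₁)
k = ln(0.347/0.133) / (4.2 − 1.2) = ln(2.609) / 3 = 0.9590 / 3 = 0.3197 km⁻¹

0.320 km⁻¹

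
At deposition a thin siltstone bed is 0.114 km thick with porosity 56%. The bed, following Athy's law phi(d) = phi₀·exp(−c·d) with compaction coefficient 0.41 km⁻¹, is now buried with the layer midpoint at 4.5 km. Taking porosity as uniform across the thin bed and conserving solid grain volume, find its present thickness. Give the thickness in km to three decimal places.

Porosity at 4.5 km: phi = 0.56·exp(−0.41×4.5) = 0.0885
Solid-volume conservation: h(1−phi) = h₀(1−phi₀) ⇒ h = h₀·(1−phi₀)/(1−phi)
h = 0.114 × (1 − 0.56)/(1 − 0.0885) = 0.114 × 0.4827 = 0.0550 km

0.055 km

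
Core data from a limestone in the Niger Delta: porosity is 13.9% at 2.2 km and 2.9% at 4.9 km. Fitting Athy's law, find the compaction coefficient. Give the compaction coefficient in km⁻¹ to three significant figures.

0.580 km⁻¹

Athy: phi(Z) = phi₀ e^(−kZ) ⇒ phi₁/phi₂ = e^{k(Z₂−Z₁)} ⇒ k = ln(phi₁/phi₂)/(Z₂−Z₁)
k = ln(0.139/0.029) / (4.9 − 2.2) = ln(4.793) / 2.7 = 1.5672 / 2.7 = 0.5804 km⁻¹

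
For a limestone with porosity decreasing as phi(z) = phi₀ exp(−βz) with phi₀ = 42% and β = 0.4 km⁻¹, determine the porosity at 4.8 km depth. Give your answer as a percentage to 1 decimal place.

phi = phi₀·exp(−β·z) = 0.42 × exp(−0.4 × 4.8) = 0.42 × exp(−1.92)
  = 0.42 × 0.1466 = 0.0616

6.2%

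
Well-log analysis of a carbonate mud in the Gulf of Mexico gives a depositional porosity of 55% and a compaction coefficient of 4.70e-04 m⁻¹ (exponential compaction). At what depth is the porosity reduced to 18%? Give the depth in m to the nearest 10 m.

2380 m

Working in km (1 km = 1000 m; k in km⁻¹ = k in m⁻¹ × 1000):
Invert Athy's law: z = ln(φ₀/φ) / k
z = ln(0.55/0.18) / 0.47 = ln(3.056) / 0.47 = 1.1170 / 0.47 = 2.377 km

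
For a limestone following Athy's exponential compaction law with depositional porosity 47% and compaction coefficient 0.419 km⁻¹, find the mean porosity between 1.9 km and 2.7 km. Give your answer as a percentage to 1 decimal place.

18.0%

⟨n⟩ = (1/(z₂−z₁)) ∫ n₀ e^(−βz) dz = n₀·(e^(−β·z₁) − e^(−β·z₂)) / (β·(z₂−z₁))
e^(−0.419×1.9) = 0.4511; e^(−0.419×2.7) = 0.3226
⟨n⟩ = 0.47 × (0.4511 − 0.3226) / (0.419 × 0.8) = 0.47 × 0.3833 = 0.1801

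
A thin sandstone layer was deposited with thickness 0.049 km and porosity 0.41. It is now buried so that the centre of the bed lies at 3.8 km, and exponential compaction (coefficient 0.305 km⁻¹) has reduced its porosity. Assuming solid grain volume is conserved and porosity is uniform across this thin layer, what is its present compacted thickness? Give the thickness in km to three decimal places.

Porosity at 3.8 km: phi = 0.41·exp(−0.305×3.8) = 0.1287
Solid-volume conservation: h(1−phi) = h₀(1−phi₀) ⇒ h = h₀·(1−phi₀)/(1−phi)
h = 0.049 × (1 − 0.41)/(1 − 0.1287) = 0.049 × 0.6771 = 0.0332 km

0.033 km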